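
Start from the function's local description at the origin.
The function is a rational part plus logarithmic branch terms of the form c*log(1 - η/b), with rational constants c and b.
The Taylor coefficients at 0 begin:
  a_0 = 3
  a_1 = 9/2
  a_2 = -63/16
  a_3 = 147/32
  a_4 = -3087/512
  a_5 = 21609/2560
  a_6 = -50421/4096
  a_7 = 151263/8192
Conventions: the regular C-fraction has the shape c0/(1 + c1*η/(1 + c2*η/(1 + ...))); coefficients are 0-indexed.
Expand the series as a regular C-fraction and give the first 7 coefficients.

The regular C-fraction coefficients are [3, -3/2, 19/8, 49/456, 175/228, 133/500, 609/1000].

Taylor coefficients (read off): a_0 = 3, a_1 = 9/2, a_2 = -63/16, a_3 = 147/32, a_4 = -3087/512, a_5 = 21609/2560, a_6 = -50421/4096.
c0 = a_0 = 3. Peel one level at a time: if S = 1 + c*η/S' with S'(0) = 1, then c is the η-coefficient of S and S' = c*η/(S - 1).
S_1 = c0/f = 1 + (-3/2)*η + (57/16)*η^2 + ...; c1 = -3/2.
S_2 = c1*η/(S_1 - 1) = 1 + (19/8)*η + (-49/192)*η^2 + ...; c2 = 19/8.
S_3 = c2*η/(S_2 - 1) = 1 + (49/456)*η + (-8575/103968)*η^2 + ...; c3 = 49/456.
S_4 = c3*η/(S_3 - 1) = 1 + (175/228)*η + (-49/240)*η^2 + ...; c4 = 175/228.
S_5 = c4*η/(S_4 - 1) = 1 + (133/500)*η + (-80997/500000)*η^2 + ...; c5 = 133/500.
S_6 = c5*η/(S_5 - 1) = 1 + (609/1000)*η + ...; c6 = 609/1000.


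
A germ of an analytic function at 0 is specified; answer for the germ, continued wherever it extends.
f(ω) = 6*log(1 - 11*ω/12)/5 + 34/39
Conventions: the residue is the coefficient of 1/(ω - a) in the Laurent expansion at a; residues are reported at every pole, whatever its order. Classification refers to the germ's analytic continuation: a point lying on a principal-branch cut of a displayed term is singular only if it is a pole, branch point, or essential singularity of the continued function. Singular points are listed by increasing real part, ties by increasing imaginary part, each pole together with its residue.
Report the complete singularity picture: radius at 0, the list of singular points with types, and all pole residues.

Radius of convergence at 0: 12/11.
At 12/11: a logarithmic branch point.

Branch term (6/5)*log(1 - ω/(12/11)): its argument vanishes at ω = 12/11, a logarithmic branch point, modulus 12/11.
The radius of convergence is the smallest modulus among the singular points: 12/11.


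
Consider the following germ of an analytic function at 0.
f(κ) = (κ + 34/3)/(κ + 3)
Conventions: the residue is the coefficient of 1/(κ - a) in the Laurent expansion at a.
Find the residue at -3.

At the order-1 pole -3 set g(κ) = (κ - (-3))*f(κ) = κ + 34/3.
Simple pole: residue = g(a) at a = -3, which is 25/3.

The residue is 25/3.


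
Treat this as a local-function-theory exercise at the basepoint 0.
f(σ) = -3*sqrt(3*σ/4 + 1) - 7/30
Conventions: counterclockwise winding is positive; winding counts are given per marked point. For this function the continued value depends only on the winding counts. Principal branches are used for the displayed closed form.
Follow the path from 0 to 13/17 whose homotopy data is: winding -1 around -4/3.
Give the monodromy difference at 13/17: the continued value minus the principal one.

Continued minus principal equals (3/17)*sqrt(1819).

The rational part is single-valued and drops out of the difference; each branch term changes only by its own monodromy.
(-3)*sqrt(1 - σ/(-4/3)): winding -1 is odd, the square root flips sign, contributing -2*(-3)*sqrt(1 - (13/17)/(-4/3)) = -2*(-3)*sqrt(107/68) = (3/17)*sqrt(1819).
Summing the contributions at σ = 13/17 gives (3/17)*sqrt(1819).


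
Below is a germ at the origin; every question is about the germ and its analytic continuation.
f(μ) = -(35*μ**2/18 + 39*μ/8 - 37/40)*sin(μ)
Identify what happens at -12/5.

The point is a regular point.

There is no denominator, hence no pole anywhere.
The factor -sin(μ) is entire.
So the germ continues analytically to -12/5.


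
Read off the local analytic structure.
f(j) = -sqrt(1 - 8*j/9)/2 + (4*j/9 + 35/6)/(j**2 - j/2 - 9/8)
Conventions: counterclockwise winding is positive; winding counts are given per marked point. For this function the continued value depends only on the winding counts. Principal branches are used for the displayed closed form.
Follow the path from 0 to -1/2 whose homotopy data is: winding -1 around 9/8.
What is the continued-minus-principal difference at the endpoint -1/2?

The rational part is single-valued and drops out of the difference; each branch term changes only by its own monodromy.
(-1/2)*sqrt(1 - j/(9/8)): winding -1 is odd, the square root flips sign, contributing -2*(-1/2)*sqrt(1 - (-1/2)/(9/8)) = -2*(-1/2)*sqrt(13/9) = (1/3)*sqrt(13).
Summing the contributions at j = -1/2 gives (1/3)*sqrt(13).

Continued minus principal equals (1/3)*sqrt(13).


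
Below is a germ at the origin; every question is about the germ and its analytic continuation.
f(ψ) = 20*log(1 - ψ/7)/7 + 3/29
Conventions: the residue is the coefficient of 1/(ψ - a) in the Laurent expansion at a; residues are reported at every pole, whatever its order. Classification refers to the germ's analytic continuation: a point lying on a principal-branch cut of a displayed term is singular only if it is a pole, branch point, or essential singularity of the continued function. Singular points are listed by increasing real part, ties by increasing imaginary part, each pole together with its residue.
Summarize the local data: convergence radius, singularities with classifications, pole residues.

Branch term (20/7)*log(1 - ψ/(7)): its argument vanishes at ψ = 7, a logarithmic branch point, modulus 7.
The radius of convergence is the smallest modulus among the singular points: 7.

Radius of convergence at 0: 7.
At 7: a logarithmic branch point.


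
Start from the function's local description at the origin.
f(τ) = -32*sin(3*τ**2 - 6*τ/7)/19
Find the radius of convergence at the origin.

The radius of convergence is infinite.

The factor sin(3*τ**2 - 6*τ/7) is entire and contributes no finite singular point.
The polynomial part has no poles.
No finite singular points: the Taylor series at 0 converges everywhere.


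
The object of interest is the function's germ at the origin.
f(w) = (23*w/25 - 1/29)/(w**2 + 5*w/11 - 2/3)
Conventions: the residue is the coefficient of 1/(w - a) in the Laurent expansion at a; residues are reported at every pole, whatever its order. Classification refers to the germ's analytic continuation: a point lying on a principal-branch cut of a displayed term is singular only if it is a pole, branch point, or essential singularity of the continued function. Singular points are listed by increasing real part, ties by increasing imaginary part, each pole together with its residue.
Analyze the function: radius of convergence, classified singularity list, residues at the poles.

Radius of convergence at 0: -5/22 + (1/66)*sqrt(3129).
At -5/22 - (1/66)*sqrt(3129): a pole of order 1; residue 23/50 + (111/43210)*sqrt(3129).
At -5/22 + (1/66)*sqrt(3129): a pole of order 1; residue 23/50 - (111/43210)*sqrt(3129).

Denominator factor (w**2 + 5*w/11 - 2/3): discriminant 1043/363, real irrational roots -5/22 + (1/66)*sqrt(3129) and -5/22 - (1/66)*sqrt(3129); poles of order 1, moduli -5/22 + (1/66)*sqrt(3129) and 5/22 + (1/66)*sqrt(3129).
The radius of convergence is the smallest modulus among the singular points: -5/22 + (1/66)*sqrt(3129).
The factor w**2 + 5*w/11 - 2/3 splits as (w - a)(w - a') with a = -5/22 - (1/66)*sqrt(3129), a' = -5/22 + (1/66)*sqrt(3129). At the order-1 pole a set g(w) = (w - a)*f(w) = [23*w/25 - 1/29] / (w - a').
Simple pole: residue = g(a) at a = -5/22 - (1/66)*sqrt(3129), which is 23/50 + (111/43210)*sqrt(3129).
The factor w**2 + 5*w/11 - 2/3 splits as (w - a)(w - a') with a = -5/22 + (1/66)*sqrt(3129), a' = -5/22 - (1/66)*sqrt(3129). At the order-1 pole a set g(w) = (w - a)*f(w) = [23*w/25 - 1/29] / (w - a').
Simple pole: residue = g(a) at a = -5/22 + (1/66)*sqrt(3129), which is 23/50 - (111/43210)*sqrt(3129).
List the singular points by increasing real part (a conjugate pair: the negative imaginary part first).


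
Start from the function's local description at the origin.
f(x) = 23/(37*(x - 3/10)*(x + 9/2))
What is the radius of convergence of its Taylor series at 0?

Denominator factor (x + 9/2): pole of order 1 at -9/2, modulus 9/2.
Denominator factor (x - 3/10): pole of order 1 at 3/10, modulus 3/10.
The radius of convergence is the smallest modulus among the singular points: 3/10.

The radius of convergence is 3/10.


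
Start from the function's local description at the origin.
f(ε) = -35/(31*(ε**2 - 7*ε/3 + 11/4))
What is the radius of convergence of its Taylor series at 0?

Denominator factor (ε**2 - 7*ε/3 + 11/4): discriminant -50/9, complex-conjugate roots (7/6) + ((5/6)*sqrt(2))*i and (7/6) - ((5/6)*sqrt(2))*i; poles of order 1, moduli (1/2)*sqrt(11) and (1/2)*sqrt(11).
The radius of convergence is the smallest modulus among the singular points: (1/2)*sqrt(11).

The radius of convergence is (1/2)*sqrt(11).


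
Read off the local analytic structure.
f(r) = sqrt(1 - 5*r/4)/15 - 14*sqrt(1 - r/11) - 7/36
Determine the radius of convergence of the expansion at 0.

Branch term (-14)*sqrt(1 - r/(11)): its argument vanishes at r = 11, a square-root branch point, modulus 11.
Branch term (1/15)*sqrt(1 - r/(4/5)): its argument vanishes at r = 4/5, a square-root branch point, modulus 4/5.
The radius of convergence is the smallest modulus among the singular points: 4/5.

The radius of convergence is 4/5.


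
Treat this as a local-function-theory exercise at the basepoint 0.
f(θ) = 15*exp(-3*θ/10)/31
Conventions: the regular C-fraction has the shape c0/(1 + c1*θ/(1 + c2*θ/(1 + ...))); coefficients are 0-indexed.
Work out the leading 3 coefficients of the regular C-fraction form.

Taylor coefficients (expand at 0): a_0 = 15/31, a_1 = -9/62, a_2 = 27/1240.
c0 = a_0 = 15/31. Peel one level at a time: if S = 1 + c*θ/S' with S'(0) = 1, then c is the θ-coefficient of S and S' = c*θ/(S - 1).
S_1 = c0/f = 1 + (3/10)*θ + (9/200)*θ^2 + ...; c1 = 3/10.
S_2 = c1*θ/(S_1 - 1) = 1 + (-3/20)*θ + ...; c2 = -3/20.

The regular C-fraction coefficients are [15/31, 3/10, -3/20].


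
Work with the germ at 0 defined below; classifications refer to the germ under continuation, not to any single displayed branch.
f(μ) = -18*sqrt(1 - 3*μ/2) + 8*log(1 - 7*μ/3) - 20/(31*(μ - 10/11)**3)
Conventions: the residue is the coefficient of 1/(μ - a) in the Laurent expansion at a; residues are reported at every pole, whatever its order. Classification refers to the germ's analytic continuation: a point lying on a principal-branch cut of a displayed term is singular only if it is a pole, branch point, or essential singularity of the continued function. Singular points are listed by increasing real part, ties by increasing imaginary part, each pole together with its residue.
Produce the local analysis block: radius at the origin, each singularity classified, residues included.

Denominator factor (μ - 10/11)^3: pole of order 3 at 10/11, modulus 10/11.
Branch term (-18)*sqrt(1 - μ/(2/3)): its argument vanishes at μ = 2/3, a square-root branch point, modulus 2/3.
Branch term (8)*log(1 - μ/(3/7)): its argument vanishes at μ = 3/7, a logarithmic branch point, modulus 3/7.
The radius of convergence is the smallest modulus among the singular points: 3/7.
The branch terms are analytic at 10/11 and contribute nothing to the residue; only the rational part matters.
At the order-3 pole 10/11 set g(μ) = (μ - (10/11))^3*(rational part) = -20/31.
Order-3 pole: residue = g''(a)/2; g''(10/11) = 0, so the residue is 0.
List the singular points by increasing real part (a conjugate pair: the negative imaginary part first).

Radius of convergence at 0: 3/7.
At 3/7: a logarithmic branch point.
At 2/3: an algebraic (square-root) branch point.
At 10/11: a pole of order 3; residue 0.


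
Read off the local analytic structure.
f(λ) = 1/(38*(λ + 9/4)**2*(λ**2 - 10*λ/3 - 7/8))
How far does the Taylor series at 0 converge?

The radius of convergence is -5/3 + (1/12)*sqrt(526).

Denominator factor (λ**2 - 10*λ/3 - 7/8): discriminant 263/18, real irrational roots 5/3 + (1/12)*sqrt(526) and 5/3 - (1/12)*sqrt(526); poles of order 1, moduli 5/3 + (1/12)*sqrt(526) and -5/3 + (1/12)*sqrt(526).
Denominator factor (λ + 9/4)^2: pole of order 2 at -9/4, modulus 9/4.
The radius of convergence is the smallest modulus among the singular points: -5/3 + (1/12)*sqrt(526).


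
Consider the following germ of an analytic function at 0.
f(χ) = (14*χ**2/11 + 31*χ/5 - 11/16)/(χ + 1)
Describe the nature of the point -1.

The point is a pole of order 1.

The denominator factor χ + 1 vanishes at -1 and appears to the power 1; the numerator there equals -4941/880, nonzero, and no other factor vanishes.
Hence a pole whose order is the multiplicity, 1.


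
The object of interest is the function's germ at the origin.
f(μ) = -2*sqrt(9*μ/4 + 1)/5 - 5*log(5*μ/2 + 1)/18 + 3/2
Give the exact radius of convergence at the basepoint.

The radius of convergence is 2/5.

Branch term (-2/5)*sqrt(1 - μ/(-4/9)): its argument vanishes at μ = -4/9, a square-root branch point, modulus 4/9.
Branch term (-5/18)*log(1 - μ/(-2/5)): its argument vanishes at μ = -2/5, a logarithmic branch point, modulus 2/5.
The radius of convergence is the smallest modulus among the singular points: 2/5.


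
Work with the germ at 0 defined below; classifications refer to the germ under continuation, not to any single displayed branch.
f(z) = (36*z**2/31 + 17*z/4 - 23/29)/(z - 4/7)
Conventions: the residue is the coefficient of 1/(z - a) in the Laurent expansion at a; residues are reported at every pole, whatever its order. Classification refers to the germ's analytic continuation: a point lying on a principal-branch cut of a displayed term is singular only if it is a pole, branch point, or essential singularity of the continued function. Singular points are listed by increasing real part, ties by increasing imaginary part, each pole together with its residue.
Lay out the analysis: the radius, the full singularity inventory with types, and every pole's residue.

Radius of convergence at 0: 4/7.
At 4/7: a pole of order 1; residue 88748/44051.

Denominator factor (z - 4/7): pole of order 1 at 4/7, modulus 4/7.
The radius of convergence is the smallest modulus among the singular points: 4/7.
At the order-1 pole 4/7 set g(z) = (z - (4/7))*f(z) = 36*z**2/31 + 17*z/4 - 23/29.
Simple pole: residue = g(a) at a = 4/7, which is 88748/44051.


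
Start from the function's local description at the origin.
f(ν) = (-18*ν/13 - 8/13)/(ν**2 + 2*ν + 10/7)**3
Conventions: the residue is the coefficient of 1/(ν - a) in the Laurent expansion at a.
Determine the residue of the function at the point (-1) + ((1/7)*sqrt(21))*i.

The residue is -((245/936)*sqrt(21))*i.

The factor ν**2 + 2*ν + 10/7 splits as (ν - a)(ν - a') with a = (-1) + ((1/7)*sqrt(21))*i, a' = (-1) - ((1/7)*sqrt(21))*i. At the order-3 pole a set g(ν) = (ν - a)^3*f(ν) = [-18*ν/13 - 8/13] / (ν - a')^3.
Order-3 pole: residue = g''(a)/2; g''((-1) + ((1/7)*sqrt(21))*i) = -((245/468)*sqrt(21))*i, so the residue is -((245/936)*sqrt(21))*i.


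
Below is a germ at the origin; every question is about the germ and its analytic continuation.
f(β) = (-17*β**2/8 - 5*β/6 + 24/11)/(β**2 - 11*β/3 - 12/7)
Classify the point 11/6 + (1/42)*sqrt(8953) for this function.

The denominator factor β**2 - 11*β/3 - 12/7 vanishes at 11/6 + (1/42)*sqrt(8953) and appears to the power 1; the numerator there equals -21281/1232 - (23/112)*sqrt(8953), nonzero, and no other factor vanishes.
Hence a pole whose order is the multiplicity, 1.

The point is a pole of order 1.


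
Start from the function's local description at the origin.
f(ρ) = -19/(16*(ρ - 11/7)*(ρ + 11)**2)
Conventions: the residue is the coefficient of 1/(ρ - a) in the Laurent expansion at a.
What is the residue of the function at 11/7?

The residue is -931/123904.

At the order-1 pole 11/7 set g(ρ) = (ρ - (11/7))*f(ρ) = -19/(16*(ρ + 11)**2).
Simple pole: residue = g(a) at a = 11/7, which is -931/123904.


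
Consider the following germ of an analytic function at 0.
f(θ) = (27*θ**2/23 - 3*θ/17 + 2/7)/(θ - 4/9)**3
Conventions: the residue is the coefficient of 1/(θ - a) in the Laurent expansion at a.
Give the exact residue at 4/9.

The residue is 27/23.

At the order-3 pole 4/9 set g(θ) = (θ - (4/9))^3*f(θ) = 27*θ**2/23 - 3*θ/17 + 2/7.
Order-3 pole: residue = g''(a)/2; g''(4/9) = 54/23, so the residue is 27/23.


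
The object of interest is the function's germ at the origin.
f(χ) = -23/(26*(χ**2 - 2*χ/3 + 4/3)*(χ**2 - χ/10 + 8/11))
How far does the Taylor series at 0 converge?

Denominator factor (χ**2 - χ/10 + 8/11): discriminant -3189/1100, complex-conjugate roots (1/20) + ((1/220)*sqrt(35079))*i and (1/20) - ((1/220)*sqrt(35079))*i; poles of order 1, moduli (2/11)*sqrt(22) and (2/11)*sqrt(22).
Denominator factor (χ**2 - 2*χ/3 + 4/3): discriminant -44/9, complex-conjugate roots (1/3) + ((1/3)*sqrt(11))*i and (1/3) - ((1/3)*sqrt(11))*i; poles of order 1, moduli (2/3)*sqrt(3) and (2/3)*sqrt(3).
The radius of convergence is the smallest modulus among the singular points: (2/11)*sqrt(22).

The radius of convergence is (2/11)*sqrt(22).


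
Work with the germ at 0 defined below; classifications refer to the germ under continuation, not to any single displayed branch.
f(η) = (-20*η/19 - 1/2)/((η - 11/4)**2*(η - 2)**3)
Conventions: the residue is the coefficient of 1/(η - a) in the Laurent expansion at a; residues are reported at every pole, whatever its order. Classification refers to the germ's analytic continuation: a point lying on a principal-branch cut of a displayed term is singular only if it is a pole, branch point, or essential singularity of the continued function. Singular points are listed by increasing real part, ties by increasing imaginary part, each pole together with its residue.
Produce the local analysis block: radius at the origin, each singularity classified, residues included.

Denominator factor (η - 11/4)^2: pole of order 2 at 11/4, modulus 11/4.
Denominator factor (η - 2)^3: pole of order 3 at 2, modulus 2.
The radius of convergence is the smallest modulus among the singular points: 2.
At the order-3 pole 2 set g(η) = (η - (2))^3*f(η) = (-20*η/19 - 1/2)/(η - 11/4)**2.
Order-3 pole: residue = g''(a)/2; g''(2) = -30464/513, so the residue is -15232/513.
At the order-2 pole 11/4 set g(η) = (η - (11/4))^2*f(η) = (-20*η/19 - 1/2)/(η - 2)**3.
Order-2 pole: residue = g'(a); g'(11/4) = 15232/513, so the residue is 15232/513.
List the singular points by increasing real part (a conjugate pair: the negative imaginary part first).

Radius of convergence at 0: 2.
At 2: a pole of order 3; residue -15232/513.
At 11/4: a pole of order 2; residue 15232/513.


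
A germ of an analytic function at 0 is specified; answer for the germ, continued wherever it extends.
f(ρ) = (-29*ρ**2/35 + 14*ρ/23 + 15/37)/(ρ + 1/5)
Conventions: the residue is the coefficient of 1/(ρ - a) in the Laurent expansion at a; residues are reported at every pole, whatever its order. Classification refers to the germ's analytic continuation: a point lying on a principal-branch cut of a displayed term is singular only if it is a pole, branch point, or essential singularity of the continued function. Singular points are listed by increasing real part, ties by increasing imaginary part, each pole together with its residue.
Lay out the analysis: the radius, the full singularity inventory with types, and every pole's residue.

Denominator factor (ρ + 1/5): pole of order 1 at -1/5, modulus 1/5.
The radius of convergence is the smallest modulus among the singular points: 1/5.
At the order-1 pole -1/5 set g(ρ) = (ρ - (-1/5))*f(ρ) = -29*ρ**2/35 + 14*ρ/23 + 15/37.
Simple pole: residue = g(a) at a = -1/5, which is 186546/744625.

Radius of convergence at 0: 1/5.
At -1/5: a pole of order 1; residue 186546/744625.


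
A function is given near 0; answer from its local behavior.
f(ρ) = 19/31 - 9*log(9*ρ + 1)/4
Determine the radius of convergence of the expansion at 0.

The radius of convergence is 1/9.

Branch term (-9/4)*log(1 - ρ/(-1/9)): its argument vanishes at ρ = -1/9, a logarithmic branch point, modulus 1/9.
The radius of convergence is the smallest modulus among the singular points: 1/9.


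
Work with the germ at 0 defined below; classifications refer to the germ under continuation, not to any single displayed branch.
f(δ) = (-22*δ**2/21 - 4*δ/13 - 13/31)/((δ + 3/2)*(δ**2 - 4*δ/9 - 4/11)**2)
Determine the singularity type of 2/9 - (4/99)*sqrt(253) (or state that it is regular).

The denominator factor δ**2 - 4*δ/9 - 4/11 vanishes at 2/9 - (4/99)*sqrt(253) and appears to the power 2; the numerator there equals -666413/685503 + (7600/243243)*sqrt(253), nonzero, and no other factor vanishes.
Hence a pole whose order is the multiplicity, 2.

The point is a pole of order 2.


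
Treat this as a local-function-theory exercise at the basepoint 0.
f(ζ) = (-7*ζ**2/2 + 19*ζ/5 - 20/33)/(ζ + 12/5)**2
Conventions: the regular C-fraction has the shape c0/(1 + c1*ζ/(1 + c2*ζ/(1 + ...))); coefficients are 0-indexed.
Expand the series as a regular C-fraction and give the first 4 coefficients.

Taylor coefficients (expand at 0): a_0 = -125/1188, a_1 = 10655/14256, a_2 = -69125/57024, a_3 = 1807375/2052864.
c0 = a_0 = -125/1188. Peel one level at a time: if S = 1 + c*ζ/S' with S'(0) = 1, then c is the ζ-coefficient of S and S' = c*ζ/(S - 1).
S_1 = c0/f = 1 + (2131/300)*ζ + (1752143/45000)*ζ^2 + ...; c1 = 2131/300.
S_2 = c1*ζ/(S_1 - 1) = 1 + (-1752143/319650)*ζ + (59367025/40870449)*ζ^2 + ...; c2 = -1752143/319650.
S_3 = c2*ζ/(S_2 - 1) = 1 + (2968351250/11201450199)*ζ + ...; c3 = 2968351250/11201450199.

The regular C-fraction coefficients are [-125/1188, 2131/300, -1752143/319650, 2968351250/11201450199].


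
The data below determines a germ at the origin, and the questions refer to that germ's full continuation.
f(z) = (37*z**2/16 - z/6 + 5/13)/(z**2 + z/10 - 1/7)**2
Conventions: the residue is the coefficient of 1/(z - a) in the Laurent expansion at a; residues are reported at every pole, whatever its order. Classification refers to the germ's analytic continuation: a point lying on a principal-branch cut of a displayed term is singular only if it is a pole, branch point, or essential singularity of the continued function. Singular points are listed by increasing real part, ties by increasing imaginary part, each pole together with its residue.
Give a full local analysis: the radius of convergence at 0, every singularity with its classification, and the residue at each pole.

Denominator factor (z**2 + z/10 - 1/7)^2: discriminant 407/700, real irrational roots -1/20 + (1/140)*sqrt(2849) and -1/20 - (1/140)*sqrt(2849); poles of order 2, moduli -1/20 + (1/140)*sqrt(2849) and 1/20 + (1/140)*sqrt(2849).
The radius of convergence is the smallest modulus among the singular points: -1/20 + (1/140)*sqrt(2849).
The factor z**2 + z/10 - 1/7 splits as (z - a)(z - a') with a = -1/20 - (1/140)*sqrt(2849), a' = -1/20 + (1/140)*sqrt(2849). At the order-2 pole a set g(z) = (z - a)^2*f(z) = [37*z**2/16 - z/6 + 5/13] / (z - a')^2.
Order-2 pole: residue = g'(a); g'(-1/20 - (1/140)*sqrt(2849)) = (34175/6460311)*sqrt(2849), so the residue is (34175/6460311)*sqrt(2849).
The factor z**2 + z/10 - 1/7 splits as (z - a)(z - a') with a = -1/20 + (1/140)*sqrt(2849), a' = -1/20 - (1/140)*sqrt(2849). At the order-2 pole a set g(z) = (z - a)^2*f(z) = [37*z**2/16 - z/6 + 5/13] / (z - a')^2.
Order-2 pole: residue = g'(a); g'(-1/20 + (1/140)*sqrt(2849)) = -(34175/6460311)*sqrt(2849), so the residue is -(34175/6460311)*sqrt(2849).
List the singular points by increasing real part (a conjugate pair: the negative imaginary part first).

Radius of convergence at 0: -1/20 + (1/140)*sqrt(2849).
At -1/20 - (1/140)*sqrt(2849): a pole of order 2; residue (34175/6460311)*sqrt(2849).
At -1/20 + (1/140)*sqrt(2849): a pole of order 2; residue -(34175/6460311)*sqrt(2849).


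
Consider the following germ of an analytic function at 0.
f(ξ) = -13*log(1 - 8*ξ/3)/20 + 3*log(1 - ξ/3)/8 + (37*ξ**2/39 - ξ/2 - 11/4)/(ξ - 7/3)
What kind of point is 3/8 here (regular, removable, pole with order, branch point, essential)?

The point is a logarithmic branch point.

The term (-13/20)*log(1 - ξ/(3/8)) has argument 1 - 3/8/(3/8) = 0 at 3/8: a logarithmic (infinitely-sheeted) branch point; the remaining terms are analytic or single-valued there.


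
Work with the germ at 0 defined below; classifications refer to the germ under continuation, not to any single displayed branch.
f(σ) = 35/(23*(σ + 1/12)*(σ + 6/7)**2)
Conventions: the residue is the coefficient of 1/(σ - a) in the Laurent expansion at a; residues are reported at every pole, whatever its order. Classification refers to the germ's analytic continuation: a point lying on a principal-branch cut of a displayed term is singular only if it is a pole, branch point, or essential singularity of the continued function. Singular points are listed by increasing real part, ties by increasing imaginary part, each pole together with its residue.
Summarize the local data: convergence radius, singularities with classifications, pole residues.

Denominator factor (σ + 6/7)^2: pole of order 2 at -6/7, modulus 6/7.
Denominator factor (σ + 1/12): pole of order 1 at -1/12, modulus 1/12.
The radius of convergence is the smallest modulus among the singular points: 1/12.
At the order-2 pole -6/7 set g(σ) = (σ - (-6/7))^2*f(σ) = 35/(23*(σ + 1/12)).
Order-2 pole: residue = g'(a); g'(-6/7) = -49392/19435, so the residue is -49392/19435.
At the order-1 pole -1/12 set g(σ) = (σ - (-1/12))*f(σ) = 35/(23*(σ + 6/7)**2).
Simple pole: residue = g(a) at a = -1/12, which is 49392/19435.
List the singular points by increasing real part (a conjugate pair: the negative imaginary part first).

Radius of convergence at 0: 1/12.
At -6/7: a pole of order 2; residue -49392/19435.
At -1/12: a pole of order 1; residue 49392/19435.


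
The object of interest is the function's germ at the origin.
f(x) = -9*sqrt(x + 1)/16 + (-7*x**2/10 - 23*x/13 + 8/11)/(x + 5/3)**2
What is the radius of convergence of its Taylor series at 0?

The radius of convergence is 1.

Denominator factor (x + 5/3)^2: pole of order 2 at -5/3, modulus 5/3.
Branch term (-9/16)*sqrt(1 - x/(-1)): its argument vanishes at x = -1, a square-root branch point, modulus 1.
The radius of convergence is the smallest modulus among the singular points: 1.


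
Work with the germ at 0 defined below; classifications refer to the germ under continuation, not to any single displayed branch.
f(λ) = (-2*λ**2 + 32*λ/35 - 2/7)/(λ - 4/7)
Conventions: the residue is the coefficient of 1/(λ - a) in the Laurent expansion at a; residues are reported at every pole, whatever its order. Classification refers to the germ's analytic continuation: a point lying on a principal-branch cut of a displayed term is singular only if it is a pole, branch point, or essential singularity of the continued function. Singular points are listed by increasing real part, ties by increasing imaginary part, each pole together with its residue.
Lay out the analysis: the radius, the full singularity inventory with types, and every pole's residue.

Denominator factor (λ - 4/7): pole of order 1 at 4/7, modulus 4/7.
The radius of convergence is the smallest modulus among the singular points: 4/7.
At the order-1 pole 4/7 set g(λ) = (λ - (4/7))*f(λ) = -2*λ**2 + 32*λ/35 - 2/7.
Simple pole: residue = g(a) at a = 4/7, which is -102/245.

Radius of convergence at 0: 4/7.
At 4/7: a pole of order 1; residue -102/245.


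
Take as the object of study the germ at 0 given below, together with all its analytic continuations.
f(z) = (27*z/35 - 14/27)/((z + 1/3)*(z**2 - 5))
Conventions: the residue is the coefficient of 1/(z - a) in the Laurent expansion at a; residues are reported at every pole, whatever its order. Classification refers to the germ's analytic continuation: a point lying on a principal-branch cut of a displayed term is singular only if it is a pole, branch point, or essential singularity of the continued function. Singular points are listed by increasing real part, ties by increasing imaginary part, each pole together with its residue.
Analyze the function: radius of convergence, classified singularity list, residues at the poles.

Denominator factor (z**2 - 5): discriminant 20, real irrational roots sqrt(5) and -sqrt(5); poles of order 1, moduli sqrt(5) and sqrt(5).
Denominator factor (z + 1/3): pole of order 1 at -1/3, modulus 1/3.
The radius of convergence is the smallest modulus among the singular points: 1/3.
The factor z**2 - 5 splits as (z - a)(z - a') with a = -sqrt(5), a' = sqrt(5). At the order-1 pole a set g(z) = (z - a)*f(z) = [(27*z/35 - 14/27)/(z + 1/3)] / (z - a').
Simple pole: residue = g(a) at a = -sqrt(5), which is -733/9240 - (457/5544)*sqrt(5).
At the order-1 pole -1/3 set g(z) = (z - (-1/3))*f(z) = (27*z/35 - 14/27)/(z**2 - 5).
Simple pole: residue = g(a) at a = -1/3, which is 733/4620.
The factor z**2 - 5 splits as (z - a)(z - a') with a = sqrt(5), a' = -sqrt(5). At the order-1 pole a set g(z) = (z - a)*f(z) = [(27*z/35 - 14/27)/(z + 1/3)] / (z - a').
Simple pole: residue = g(a) at a = sqrt(5), which is -733/9240 + (457/5544)*sqrt(5).
List the singular points by increasing real part (a conjugate pair: the negative imaginary part first).

Radius of convergence at 0: 1/3.
At -sqrt(5): a pole of order 1; residue -733/9240 - (457/5544)*sqrt(5).
At -1/3: a pole of order 1; residue 733/4620.
At sqrt(5): a pole of order 1; residue -733/9240 + (457/5544)*sqrt(5).


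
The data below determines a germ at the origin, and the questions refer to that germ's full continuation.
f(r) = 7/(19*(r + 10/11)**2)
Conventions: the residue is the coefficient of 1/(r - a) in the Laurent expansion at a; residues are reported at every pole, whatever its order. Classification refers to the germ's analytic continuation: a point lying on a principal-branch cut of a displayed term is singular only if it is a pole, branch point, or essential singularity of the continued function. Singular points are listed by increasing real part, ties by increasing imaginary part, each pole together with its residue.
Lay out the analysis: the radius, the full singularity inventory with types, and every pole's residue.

Radius of convergence at 0: 10/11.
At -10/11: a pole of order 2; residue 0.

Denominator factor (r + 10/11)^2: pole of order 2 at -10/11, modulus 10/11.
The radius of convergence is the smallest modulus among the singular points: 10/11.
At the order-2 pole -10/11 set g(r) = (r - (-10/11))^2*f(r) = 7/19.
Order-2 pole: residue = g'(a); g'(-10/11) = 0, so the residue is 0.


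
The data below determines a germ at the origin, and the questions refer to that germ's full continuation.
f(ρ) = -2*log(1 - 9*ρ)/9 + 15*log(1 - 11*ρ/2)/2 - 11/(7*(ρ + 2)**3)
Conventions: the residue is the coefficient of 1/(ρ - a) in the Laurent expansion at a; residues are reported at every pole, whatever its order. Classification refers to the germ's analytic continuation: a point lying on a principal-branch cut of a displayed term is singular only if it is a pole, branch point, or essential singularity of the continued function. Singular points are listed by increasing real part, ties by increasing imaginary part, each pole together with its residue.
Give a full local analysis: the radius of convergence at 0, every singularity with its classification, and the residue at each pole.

Radius of convergence at 0: 1/9.
At -2: a pole of order 3; residue 0.
At 1/9: a logarithmic branch point.
At 2/11: a logarithmic branch point.

Denominator factor (ρ + 2)^3: pole of order 3 at -2, modulus 2.
Branch term (-2/9)*log(1 - ρ/(1/9)): its argument vanishes at ρ = 1/9, a logarithmic branch point, modulus 1/9.
Branch term (15/2)*log(1 - ρ/(2/11)): its argument vanishes at ρ = 2/11, a logarithmic branch point, modulus 2/11.
The radius of convergence is the smallest modulus among the singular points: 1/9.
The branch terms are analytic at -2 and contribute nothing to the residue; only the rational part matters.
At the order-3 pole -2 set g(ρ) = (ρ - (-2))^3*(rational part) = -11/7.
Order-3 pole: residue = g''(a)/2; g''(-2) = 0, so the residue is 0.
List the singular points by increasing real part (a conjugate pair: the negative imaginary part first).


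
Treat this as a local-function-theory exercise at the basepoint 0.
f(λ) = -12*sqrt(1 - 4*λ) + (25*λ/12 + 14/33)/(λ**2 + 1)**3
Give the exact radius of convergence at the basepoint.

Denominator factor (λ**2 + 1)^3: discriminant -4, complex-conjugate roots (1)*i and -(1)*i; poles of order 3, moduli 1 and 1.
Branch term (-12)*sqrt(1 - λ/(1/4)): its argument vanishes at λ = 1/4, a square-root branch point, modulus 1/4.
The radius of convergence is the smallest modulus among the singular points: 1/4.

The radius of convergence is 1/4.


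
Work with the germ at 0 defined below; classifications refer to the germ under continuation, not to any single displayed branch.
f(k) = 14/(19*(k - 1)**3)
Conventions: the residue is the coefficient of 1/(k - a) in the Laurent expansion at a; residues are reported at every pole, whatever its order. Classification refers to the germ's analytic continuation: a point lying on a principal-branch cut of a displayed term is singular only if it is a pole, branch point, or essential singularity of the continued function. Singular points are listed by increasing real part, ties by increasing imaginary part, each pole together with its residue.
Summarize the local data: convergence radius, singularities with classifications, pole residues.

Radius of convergence at 0: 1.
At 1: a pole of order 3; residue 0.

Denominator factor (k - 1)^3: pole of order 3 at 1, modulus 1.
The radius of convergence is the smallest modulus among the singular points: 1.
At the order-3 pole 1 set g(k) = (k - (1))^3*f(k) = 14/19.
Order-3 pole: residue = g''(a)/2; g''(1) = 0, so the residue is 0.


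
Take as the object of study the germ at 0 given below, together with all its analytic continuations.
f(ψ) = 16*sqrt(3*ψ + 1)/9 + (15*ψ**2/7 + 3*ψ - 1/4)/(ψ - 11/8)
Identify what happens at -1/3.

The term (16/9)*sqrt(1 - ψ/(-1/3)) has argument 1 - -1/3/(-1/3) = 0 at -1/3: a square-root (algebraic, two-sheeted) branch point; the remaining terms are analytic or single-valued there.

The point is an algebraic (square-root) branch point.


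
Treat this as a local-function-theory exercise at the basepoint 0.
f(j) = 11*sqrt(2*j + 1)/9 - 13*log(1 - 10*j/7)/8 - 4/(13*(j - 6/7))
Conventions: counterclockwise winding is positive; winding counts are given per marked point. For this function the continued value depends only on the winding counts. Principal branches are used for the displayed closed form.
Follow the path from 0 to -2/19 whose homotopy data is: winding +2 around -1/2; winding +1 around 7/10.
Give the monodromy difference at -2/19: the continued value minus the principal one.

The rational part is single-valued and drops out of the difference; each branch term changes only by its own monodromy.
(-13/8)*log(1 - j/(7/10)): each positive loop around 7/10 adds 2*pi*i to the log, so winding +1 contributes (-13/8)*(1)*2*pi*i = -(13/4)*pi*i.
(11/9)*sqrt(1 - j/(-1/2)): winding +2 is even, the square root returns to the same sheet, contribution 0.
Summing the contributions at j = -2/19 gives -(13/4)*pi*i.

Continued minus principal equals -(13/4)*pi*i.


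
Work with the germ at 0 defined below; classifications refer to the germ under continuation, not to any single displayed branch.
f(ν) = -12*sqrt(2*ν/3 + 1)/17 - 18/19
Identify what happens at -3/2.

The term (-12/17)*sqrt(1 - ν/(-3/2)) has argument 1 - -3/2/(-3/2) = 0 at -3/2: a square-root (algebraic, two-sheeted) branch point; the remaining terms are analytic or single-valued there.

The point is an algebraic (square-root) branch point.


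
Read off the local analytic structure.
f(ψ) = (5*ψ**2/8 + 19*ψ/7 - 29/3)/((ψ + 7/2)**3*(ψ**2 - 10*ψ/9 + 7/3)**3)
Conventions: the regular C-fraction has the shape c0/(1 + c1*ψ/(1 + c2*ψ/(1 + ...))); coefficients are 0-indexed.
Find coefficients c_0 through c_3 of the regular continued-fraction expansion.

The regular C-fraction coefficients are [-2088/117649, -59/203, 958793/287448, -103319660767/28510668648].

Taylor coefficients (expand at 0): a_0 = -2088/117649, a_1 = -4248/823543, a_2 = 90543/5764801, a_3 = 1758620/121060821.
c0 = a_0 = -2088/117649. Peel one level at a time: if S = 1 + c*ψ/S' with S'(0) = 1, then c is the ψ-coefficient of S and S' = c*ψ/(S - 1).
S_1 = c0/f = 1 + (-59/203)*ψ + (958793/989016)*ψ^2 + ...; c1 = -59/203.
S_2 = c1*ψ/(S_1 - 1) = 1 + (958793/287448)*ψ + (3562746923/294743232)*ψ^2 + ...; c2 = 958793/287448.
S_3 = c2*ψ/(S_2 - 1) = 1 + (-103319660767/28510668648)*ψ + ...; c3 = -103319660767/28510668648.


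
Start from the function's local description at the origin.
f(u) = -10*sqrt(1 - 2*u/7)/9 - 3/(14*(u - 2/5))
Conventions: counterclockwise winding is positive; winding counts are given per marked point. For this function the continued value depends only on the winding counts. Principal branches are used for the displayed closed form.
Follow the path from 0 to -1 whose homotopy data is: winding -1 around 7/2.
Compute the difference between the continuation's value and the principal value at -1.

Continued minus principal equals (20/21)*sqrt(7).

The rational part is single-valued and drops out of the difference; each branch term changes only by its own monodromy.
(-10/9)*sqrt(1 - u/(7/2)): winding -1 is odd, the square root flips sign, contributing -2*(-10/9)*sqrt(1 - (-1)/(7/2)) = -2*(-10/9)*sqrt(9/7) = (20/21)*sqrt(7).
Summing the contributions at u = -1 gives (20/21)*sqrt(7).


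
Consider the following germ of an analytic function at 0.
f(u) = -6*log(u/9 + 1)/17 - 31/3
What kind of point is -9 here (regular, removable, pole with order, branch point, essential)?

The term (-6/17)*log(1 - u/(-9)) has argument 1 - -9/(-9) = 0 at -9: a logarithmic (infinitely-sheeted) branch point; the remaining terms are analytic or single-valued there.

The point is a logarithmic branch point.


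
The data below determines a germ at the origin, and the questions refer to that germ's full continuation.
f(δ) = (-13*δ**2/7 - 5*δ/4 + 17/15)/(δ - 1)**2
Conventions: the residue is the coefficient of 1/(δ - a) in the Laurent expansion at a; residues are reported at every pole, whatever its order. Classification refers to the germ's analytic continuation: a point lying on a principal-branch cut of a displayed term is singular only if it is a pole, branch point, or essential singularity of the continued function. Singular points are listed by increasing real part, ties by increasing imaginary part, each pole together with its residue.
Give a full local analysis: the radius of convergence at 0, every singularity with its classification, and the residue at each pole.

Radius of convergence at 0: 1.
At 1: a pole of order 2; residue -139/28.

Denominator factor (δ - 1)^2: pole of order 2 at 1, modulus 1.
The radius of convergence is the smallest modulus among the singular points: 1.
At the order-2 pole 1 set g(δ) = (δ - (1))^2*f(δ) = -13*δ**2/7 - 5*δ/4 + 17/15.
Order-2 pole: residue = g'(a); g'(1) = -139/28, so the residue is -139/28.


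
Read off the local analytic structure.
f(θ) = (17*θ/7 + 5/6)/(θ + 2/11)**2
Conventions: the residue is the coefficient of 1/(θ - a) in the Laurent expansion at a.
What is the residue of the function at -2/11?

The residue is 17/7.

At the order-2 pole -2/11 set g(θ) = (θ - (-2/11))^2*f(θ) = 17*θ/7 + 5/6.
Order-2 pole: residue = g'(a); g'(-2/11) = 17/7, so the residue is 17/7.


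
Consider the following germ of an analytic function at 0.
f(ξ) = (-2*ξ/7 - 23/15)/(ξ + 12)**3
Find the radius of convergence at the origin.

Denominator factor (ξ + 12)^3: pole of order 3 at -12, modulus 12.
The radius of convergence is the smallest modulus among the singular points: 12.

The radius of convergence is 12.
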